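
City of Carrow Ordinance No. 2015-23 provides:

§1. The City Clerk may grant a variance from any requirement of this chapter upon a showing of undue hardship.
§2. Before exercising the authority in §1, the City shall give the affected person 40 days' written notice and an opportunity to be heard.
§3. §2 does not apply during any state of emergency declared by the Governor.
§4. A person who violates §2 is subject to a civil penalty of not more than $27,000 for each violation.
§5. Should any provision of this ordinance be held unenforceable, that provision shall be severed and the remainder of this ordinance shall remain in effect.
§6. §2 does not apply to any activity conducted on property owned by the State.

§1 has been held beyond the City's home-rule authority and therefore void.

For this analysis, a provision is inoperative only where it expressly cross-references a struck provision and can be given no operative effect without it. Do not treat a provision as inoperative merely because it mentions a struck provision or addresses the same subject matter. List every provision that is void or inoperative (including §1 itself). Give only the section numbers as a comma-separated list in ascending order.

§1 is struck. The only function of §2 is the notice-and-hearing requirement for §1, so it cannot stand once §1 is removed. §3 operates only by reference to §2, so it falls with §2. §4 has no operative effect of its own apart from §2 and is therefore inoperative. §6 operates only by reference to §2, so it falls with §2. §5 is a severability clause and preserves every provision that can still be given independent effect. Only §5 remains in effect.

1, 2, 3, 4, 6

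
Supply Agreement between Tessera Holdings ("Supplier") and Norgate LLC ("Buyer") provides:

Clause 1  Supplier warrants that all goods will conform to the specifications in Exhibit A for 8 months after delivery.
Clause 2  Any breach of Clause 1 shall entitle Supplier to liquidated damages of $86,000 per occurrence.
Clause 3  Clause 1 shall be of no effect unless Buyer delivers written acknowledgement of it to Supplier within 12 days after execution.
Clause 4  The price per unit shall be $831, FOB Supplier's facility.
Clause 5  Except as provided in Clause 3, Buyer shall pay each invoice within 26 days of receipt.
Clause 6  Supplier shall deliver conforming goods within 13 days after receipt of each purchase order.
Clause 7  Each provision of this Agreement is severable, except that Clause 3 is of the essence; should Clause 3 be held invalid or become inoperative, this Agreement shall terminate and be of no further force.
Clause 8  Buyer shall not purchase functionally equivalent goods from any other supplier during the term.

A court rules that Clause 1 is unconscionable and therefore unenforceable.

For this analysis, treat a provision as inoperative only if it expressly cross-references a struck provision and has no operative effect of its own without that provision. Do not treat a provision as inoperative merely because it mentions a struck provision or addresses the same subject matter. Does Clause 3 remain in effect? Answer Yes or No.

No

Clause 1 is struck. The whole of Clause 2 is the liquidated-damages amount, defined by reference to Clause 1, so Clause 2 cannot stand once Clause 1 is removed. Clause 3 operates only by reference to Clause 1, so it falls with Clause 1. Clause 7 makes Clause 3 an essential term, and Clause 3 has been rendered inoperative by the cascade; under Clause 7, the entire Agreement is therefore void. No provision of the Agreement survives. Clause 3 is among the inoperative provisions, so the answer is no.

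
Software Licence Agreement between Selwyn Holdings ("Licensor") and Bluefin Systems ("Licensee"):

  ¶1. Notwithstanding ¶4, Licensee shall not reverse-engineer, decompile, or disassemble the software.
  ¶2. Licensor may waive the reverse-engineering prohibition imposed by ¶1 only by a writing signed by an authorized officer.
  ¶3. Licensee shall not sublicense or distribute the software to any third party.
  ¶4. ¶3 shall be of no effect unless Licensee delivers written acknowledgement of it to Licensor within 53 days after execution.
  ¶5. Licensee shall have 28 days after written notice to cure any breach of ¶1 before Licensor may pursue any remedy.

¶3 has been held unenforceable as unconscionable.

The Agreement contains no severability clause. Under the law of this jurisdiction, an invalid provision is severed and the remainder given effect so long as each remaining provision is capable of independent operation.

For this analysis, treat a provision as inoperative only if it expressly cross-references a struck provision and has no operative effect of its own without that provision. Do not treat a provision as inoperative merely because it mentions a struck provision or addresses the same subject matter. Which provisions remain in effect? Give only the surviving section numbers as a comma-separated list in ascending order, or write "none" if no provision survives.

¶3 is struck. ¶4 merely fixes the acknowledgement condition for ¶3; with ¶3 gone it has nothing to operate on and falls away. Although ¶1 refers to ¶4, its operative terms do not depend on ¶4, so it remains in effect. Under the stated default rule, only provisions that cannot operate independently fall away; the rest are enforced. That leaves ¶1, ¶2, and ¶5 in effect.

1, 2, 5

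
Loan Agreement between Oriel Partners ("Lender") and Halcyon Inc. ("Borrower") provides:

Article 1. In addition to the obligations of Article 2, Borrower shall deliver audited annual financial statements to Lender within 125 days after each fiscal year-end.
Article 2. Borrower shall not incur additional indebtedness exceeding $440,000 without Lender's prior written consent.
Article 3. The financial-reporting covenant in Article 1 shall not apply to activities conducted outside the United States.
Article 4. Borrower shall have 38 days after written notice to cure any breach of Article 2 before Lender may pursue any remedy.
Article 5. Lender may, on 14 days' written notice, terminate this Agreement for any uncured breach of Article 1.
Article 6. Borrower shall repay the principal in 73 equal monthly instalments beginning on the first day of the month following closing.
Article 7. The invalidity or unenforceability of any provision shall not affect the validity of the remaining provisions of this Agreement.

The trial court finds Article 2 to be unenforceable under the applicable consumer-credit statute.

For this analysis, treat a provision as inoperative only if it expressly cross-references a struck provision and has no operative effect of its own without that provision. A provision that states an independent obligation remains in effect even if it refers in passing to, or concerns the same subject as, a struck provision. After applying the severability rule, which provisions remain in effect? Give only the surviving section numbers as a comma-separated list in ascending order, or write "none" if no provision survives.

Article 2 is struck. Article 4 operates only by reference to Article 2, so it falls with Article 2. Article 1 mentions Article 2 but its own obligation stands independently of Article 2, so Article 1 is not affected. Article 7 is a severability clause and preserves every provision that can still be given independent effect. The provisions still in force are Article 1, Article 3, Article 5, Article 6, and Article 7.

1, 3, 5, 6, 7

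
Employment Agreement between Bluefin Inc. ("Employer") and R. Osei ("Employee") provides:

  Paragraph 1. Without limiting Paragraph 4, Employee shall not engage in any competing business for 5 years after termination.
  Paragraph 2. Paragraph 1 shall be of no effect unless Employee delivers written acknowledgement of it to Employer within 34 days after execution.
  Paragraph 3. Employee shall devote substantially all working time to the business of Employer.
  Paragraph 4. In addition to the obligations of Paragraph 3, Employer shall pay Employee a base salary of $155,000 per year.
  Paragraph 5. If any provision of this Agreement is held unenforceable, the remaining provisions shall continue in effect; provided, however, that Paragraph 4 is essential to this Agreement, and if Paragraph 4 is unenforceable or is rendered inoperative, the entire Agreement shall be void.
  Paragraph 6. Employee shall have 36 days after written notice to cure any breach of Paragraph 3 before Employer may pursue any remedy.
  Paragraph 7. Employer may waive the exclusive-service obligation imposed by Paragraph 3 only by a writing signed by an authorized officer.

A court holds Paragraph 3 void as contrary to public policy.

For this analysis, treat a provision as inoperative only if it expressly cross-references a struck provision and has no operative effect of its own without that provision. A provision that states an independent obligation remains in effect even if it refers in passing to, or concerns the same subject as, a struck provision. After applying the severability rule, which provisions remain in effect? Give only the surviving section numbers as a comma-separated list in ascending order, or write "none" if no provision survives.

Paragraph 3 is struck. Paragraph 6 merely fixes the cure period for breach of Paragraph 3; with Paragraph 3 gone it has nothing to operate on and falls away. Paragraph 7 operates only by reference to Paragraph 3, so it falls with Paragraph 3. Paragraph 4 mentions Paragraph 3 but its own obligation stands independently of Paragraph 3, so Paragraph 4 is not affected. Paragraph 5 makes Paragraph 4 an essential term, but Paragraph 4 is unaffected, so the severability proviso in Paragraph 5 preserves the remaining provisions. Paragraph 1, Paragraph 2, Paragraph 4, and Paragraph 5 remain in effect.

1, 2, 4, 5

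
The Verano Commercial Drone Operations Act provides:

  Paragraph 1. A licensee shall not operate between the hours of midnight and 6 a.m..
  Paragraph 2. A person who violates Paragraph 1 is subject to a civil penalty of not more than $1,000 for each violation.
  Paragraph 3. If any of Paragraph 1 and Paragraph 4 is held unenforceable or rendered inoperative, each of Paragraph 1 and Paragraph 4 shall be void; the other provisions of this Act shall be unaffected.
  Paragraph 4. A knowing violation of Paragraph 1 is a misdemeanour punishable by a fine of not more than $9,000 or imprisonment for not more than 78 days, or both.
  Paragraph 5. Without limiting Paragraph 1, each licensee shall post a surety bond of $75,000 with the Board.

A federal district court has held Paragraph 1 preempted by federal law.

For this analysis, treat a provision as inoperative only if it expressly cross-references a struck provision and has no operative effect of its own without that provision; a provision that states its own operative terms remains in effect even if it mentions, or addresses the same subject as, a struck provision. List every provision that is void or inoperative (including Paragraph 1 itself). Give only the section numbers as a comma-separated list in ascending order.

1, 2, 4

Paragraph 1 is struck. Paragraph 2 operates only by reference to Paragraph 1, so it falls with Paragraph 1. Paragraph 4 merely fixes the criminal penalty for violating Paragraph 1; with Paragraph 1 gone it has nothing to operate on and falls away. Although Paragraph 5 refers to Paragraph 1, its operative terms do not depend on Paragraph 1, so it remains in effect. Paragraph 3 declares Paragraph 1 and Paragraph 4 mutually dependent; since one of them has fallen, all of them are of no effect. The remainder continues in force under Paragraph 3. Paragraph 3 and Paragraph 5 remain in effect.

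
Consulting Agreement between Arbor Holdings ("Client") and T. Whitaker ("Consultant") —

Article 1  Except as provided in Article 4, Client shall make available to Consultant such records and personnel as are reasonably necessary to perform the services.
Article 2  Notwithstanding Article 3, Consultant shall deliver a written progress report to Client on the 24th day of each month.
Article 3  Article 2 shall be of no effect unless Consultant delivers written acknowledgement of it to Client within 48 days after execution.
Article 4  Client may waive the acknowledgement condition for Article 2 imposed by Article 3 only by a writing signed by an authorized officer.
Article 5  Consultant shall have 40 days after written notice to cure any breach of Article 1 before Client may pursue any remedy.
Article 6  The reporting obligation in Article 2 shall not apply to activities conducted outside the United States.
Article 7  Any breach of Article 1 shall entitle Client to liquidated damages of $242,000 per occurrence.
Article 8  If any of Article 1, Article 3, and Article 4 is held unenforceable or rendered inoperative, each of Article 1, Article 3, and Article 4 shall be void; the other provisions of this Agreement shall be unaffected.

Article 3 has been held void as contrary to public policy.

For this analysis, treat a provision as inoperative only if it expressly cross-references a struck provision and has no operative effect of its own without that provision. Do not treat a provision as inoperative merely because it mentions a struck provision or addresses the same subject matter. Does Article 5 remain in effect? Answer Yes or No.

No

Article 3 is struck. Article 4 operates only by reference to Article 3, so it falls with Article 3. Article 2 mentions Article 3 but its own obligation stands independently of Article 3, so Article 2 is not affected. Article 8 declares Article 1, Article 3, and Article 4 mutually dependent; since one of them has fallen, all of them are of no effect. That brings down Article 1 as well. Article 5 and Article 7 in turn depend solely on a provision now struck and likewise fall. The remainder continues in force under Article 8. The provisions still in force are Article 2, Article 6, and Article 8. Article 5 is among the inoperative provisions, so the answer is no.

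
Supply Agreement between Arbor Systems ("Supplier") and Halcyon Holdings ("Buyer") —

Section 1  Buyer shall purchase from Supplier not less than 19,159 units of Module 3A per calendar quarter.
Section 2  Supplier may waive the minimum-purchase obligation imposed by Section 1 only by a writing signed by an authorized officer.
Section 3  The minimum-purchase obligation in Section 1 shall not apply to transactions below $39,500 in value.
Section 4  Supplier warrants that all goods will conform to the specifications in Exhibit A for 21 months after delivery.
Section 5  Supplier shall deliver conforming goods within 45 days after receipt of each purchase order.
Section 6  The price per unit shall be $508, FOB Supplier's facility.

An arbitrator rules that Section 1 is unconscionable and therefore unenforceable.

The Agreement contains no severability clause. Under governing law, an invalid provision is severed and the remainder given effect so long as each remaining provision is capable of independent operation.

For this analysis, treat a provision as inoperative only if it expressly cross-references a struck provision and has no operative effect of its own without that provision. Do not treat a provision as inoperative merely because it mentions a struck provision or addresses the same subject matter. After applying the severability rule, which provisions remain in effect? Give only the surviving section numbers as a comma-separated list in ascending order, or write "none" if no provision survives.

Section 1 is struck. Section 2 merely fixes the waiver condition for Section 1; with Section 1 gone it has nothing to operate on and falls away. Section 3 has no operative effect of its own apart from Section 1 and is therefore inoperative. Under the stated default rule, only provisions that cannot operate independently fall away; the rest are enforced. Section 4, Section 5, and Section 6 remain in effect.

4, 5, 6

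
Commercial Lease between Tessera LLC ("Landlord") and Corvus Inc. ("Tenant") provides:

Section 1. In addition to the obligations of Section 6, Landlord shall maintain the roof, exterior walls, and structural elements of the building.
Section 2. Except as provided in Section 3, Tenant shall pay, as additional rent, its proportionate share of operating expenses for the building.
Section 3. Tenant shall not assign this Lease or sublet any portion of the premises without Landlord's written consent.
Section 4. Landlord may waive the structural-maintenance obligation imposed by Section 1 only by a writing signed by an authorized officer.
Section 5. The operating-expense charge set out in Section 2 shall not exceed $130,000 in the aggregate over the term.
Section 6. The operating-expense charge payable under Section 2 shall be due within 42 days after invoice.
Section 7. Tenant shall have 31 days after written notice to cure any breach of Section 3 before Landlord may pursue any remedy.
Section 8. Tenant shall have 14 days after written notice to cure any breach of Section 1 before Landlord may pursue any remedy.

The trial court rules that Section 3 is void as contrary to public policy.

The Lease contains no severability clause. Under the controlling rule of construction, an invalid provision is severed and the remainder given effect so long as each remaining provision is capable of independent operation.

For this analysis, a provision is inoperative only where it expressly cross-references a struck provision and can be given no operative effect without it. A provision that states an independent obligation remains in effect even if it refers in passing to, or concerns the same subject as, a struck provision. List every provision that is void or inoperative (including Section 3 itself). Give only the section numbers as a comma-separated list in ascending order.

Section 3 is struck. Section 7 has no operative effect of its own apart from Section 3 and is therefore inoperative. Although Section 2 refers to Section 3, its operative terms do not depend on Section 3, so it remains in effect. Under the stated default rule, only provisions that cannot operate independently fall away; the rest are enforced. The provisions still in force are Section 1, Section 2, Section 4, Section 5, Section 6, and Section 8.

3, 7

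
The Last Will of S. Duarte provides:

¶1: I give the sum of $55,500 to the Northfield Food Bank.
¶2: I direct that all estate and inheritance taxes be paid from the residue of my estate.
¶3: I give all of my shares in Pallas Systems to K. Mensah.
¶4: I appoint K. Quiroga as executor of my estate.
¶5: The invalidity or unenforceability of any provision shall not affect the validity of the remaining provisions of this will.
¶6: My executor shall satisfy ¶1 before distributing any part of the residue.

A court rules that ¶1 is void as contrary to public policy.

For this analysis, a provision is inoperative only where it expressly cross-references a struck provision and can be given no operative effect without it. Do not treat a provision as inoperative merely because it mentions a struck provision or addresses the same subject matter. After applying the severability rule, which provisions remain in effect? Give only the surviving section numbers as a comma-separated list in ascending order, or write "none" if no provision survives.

2, 3, 4, 5

¶1 is struck. ¶6 has no operative effect of its own apart from ¶1 and is therefore inoperative. Under the severability clause in ¶5, the remaining provisions continue in force. ¶2, ¶3, ¶4, and ¶5 remain in effect.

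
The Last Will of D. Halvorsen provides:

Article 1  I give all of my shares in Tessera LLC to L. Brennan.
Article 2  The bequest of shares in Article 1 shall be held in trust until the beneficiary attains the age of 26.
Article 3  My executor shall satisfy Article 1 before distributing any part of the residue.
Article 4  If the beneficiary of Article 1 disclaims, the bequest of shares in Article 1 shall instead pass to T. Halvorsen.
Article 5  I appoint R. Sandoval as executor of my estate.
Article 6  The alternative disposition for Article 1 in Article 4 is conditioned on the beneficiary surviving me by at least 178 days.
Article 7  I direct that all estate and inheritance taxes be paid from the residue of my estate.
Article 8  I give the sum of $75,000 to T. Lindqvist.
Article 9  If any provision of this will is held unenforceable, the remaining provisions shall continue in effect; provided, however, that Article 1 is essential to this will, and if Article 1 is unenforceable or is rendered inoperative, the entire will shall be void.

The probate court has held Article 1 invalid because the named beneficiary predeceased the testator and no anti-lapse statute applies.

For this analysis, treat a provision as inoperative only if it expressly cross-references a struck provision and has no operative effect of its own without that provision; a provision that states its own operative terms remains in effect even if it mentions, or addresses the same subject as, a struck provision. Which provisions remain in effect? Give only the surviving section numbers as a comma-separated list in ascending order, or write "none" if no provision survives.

none

Article 1 is struck. The only function of Article 2 is the trust for Article 1, so it cannot stand once Article 1 is removed. Article 3 operates only by reference to Article 1, so it falls with Article 1. Article 4 has no operative effect of its own apart from Article 1 and is therefore inoperative. The only function of Article 6 is the survivorship condition on Article 4, so it cannot stand once Article 4 is removed. Article 9 makes Article 1 an essential term, and Article 1 is the provision held invalid; under Article 9, the entire will is therefore void. No provision of the will survives.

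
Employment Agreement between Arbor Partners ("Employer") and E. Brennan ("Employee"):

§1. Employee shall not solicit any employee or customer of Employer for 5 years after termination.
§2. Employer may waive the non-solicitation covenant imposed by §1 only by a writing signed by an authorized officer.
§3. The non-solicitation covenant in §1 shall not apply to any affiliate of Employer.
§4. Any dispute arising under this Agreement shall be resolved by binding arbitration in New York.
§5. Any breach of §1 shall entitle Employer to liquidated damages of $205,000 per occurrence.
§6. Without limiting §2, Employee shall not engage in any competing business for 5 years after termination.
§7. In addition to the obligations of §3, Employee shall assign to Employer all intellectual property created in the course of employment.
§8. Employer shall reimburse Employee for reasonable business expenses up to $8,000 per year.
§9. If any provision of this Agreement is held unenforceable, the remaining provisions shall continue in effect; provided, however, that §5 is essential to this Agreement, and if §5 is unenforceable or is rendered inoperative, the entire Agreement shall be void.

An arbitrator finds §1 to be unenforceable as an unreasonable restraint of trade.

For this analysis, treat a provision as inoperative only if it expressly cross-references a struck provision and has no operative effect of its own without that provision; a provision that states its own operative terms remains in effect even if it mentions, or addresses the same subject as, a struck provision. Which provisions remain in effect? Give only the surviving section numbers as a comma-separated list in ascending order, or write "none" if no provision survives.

§1 is struck. §2 operates only by reference to §1, so it falls with §1. §3 has no operative effect of its own apart from §1 and is therefore inoperative. §5 operates only by reference to §1, so it falls with §1. §9 makes §5 an essential term, and §5 has been rendered inoperative by the cascade; under §9, the entire Agreement is therefore void. No provision of the Agreement survives.

none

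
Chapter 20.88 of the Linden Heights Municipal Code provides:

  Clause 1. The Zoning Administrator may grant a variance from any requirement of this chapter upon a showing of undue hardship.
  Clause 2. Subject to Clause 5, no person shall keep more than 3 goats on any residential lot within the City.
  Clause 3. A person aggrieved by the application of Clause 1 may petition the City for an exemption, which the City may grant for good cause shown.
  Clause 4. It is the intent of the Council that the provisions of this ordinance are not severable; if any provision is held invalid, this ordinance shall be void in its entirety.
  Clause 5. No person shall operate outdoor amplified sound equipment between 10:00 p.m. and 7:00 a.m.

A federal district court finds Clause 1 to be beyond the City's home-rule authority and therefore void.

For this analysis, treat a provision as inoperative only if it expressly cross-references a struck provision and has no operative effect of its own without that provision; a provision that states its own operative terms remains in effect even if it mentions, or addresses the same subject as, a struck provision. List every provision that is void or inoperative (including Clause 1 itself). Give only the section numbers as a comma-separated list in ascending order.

Clause 1 is struck. Clause 3 merely fixes the exemption procedure for Clause 1; with Clause 1 gone it has nothing to operate on and falls away. Clause 4 provides that the ordinance is not severable, so the invalidity of any one provision voids the entire ordinance. No provision of the ordinance survives.

1, 2, 3, 4, 5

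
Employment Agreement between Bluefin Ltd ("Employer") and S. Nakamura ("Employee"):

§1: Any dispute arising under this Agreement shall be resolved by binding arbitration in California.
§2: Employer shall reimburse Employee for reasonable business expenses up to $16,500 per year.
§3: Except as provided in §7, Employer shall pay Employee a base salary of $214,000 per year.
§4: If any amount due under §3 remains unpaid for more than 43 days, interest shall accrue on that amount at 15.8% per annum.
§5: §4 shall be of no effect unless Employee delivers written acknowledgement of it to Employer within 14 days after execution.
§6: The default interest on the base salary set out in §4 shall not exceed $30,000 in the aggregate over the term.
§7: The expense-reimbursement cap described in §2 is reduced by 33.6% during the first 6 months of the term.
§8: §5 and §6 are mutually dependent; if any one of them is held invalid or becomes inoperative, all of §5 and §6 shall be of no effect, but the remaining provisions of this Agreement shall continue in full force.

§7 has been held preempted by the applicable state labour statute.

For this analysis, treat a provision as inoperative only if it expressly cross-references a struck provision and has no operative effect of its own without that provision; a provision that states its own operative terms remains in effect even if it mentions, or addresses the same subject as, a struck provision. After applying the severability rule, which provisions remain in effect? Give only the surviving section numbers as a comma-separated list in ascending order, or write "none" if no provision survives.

§7 is struck. §3 mentions §7 but its own obligation stands independently of §7, so §3 is not affected. No other provision's operative terms depend on §7. §8 ties §5 and §6 together, but none of those is affected here; the remaining provisions continue in force under §8. §1, §2, §3, §4, §5, §6, and §8 remain in effect.

1, 2, 3, 4, 5, 6, 8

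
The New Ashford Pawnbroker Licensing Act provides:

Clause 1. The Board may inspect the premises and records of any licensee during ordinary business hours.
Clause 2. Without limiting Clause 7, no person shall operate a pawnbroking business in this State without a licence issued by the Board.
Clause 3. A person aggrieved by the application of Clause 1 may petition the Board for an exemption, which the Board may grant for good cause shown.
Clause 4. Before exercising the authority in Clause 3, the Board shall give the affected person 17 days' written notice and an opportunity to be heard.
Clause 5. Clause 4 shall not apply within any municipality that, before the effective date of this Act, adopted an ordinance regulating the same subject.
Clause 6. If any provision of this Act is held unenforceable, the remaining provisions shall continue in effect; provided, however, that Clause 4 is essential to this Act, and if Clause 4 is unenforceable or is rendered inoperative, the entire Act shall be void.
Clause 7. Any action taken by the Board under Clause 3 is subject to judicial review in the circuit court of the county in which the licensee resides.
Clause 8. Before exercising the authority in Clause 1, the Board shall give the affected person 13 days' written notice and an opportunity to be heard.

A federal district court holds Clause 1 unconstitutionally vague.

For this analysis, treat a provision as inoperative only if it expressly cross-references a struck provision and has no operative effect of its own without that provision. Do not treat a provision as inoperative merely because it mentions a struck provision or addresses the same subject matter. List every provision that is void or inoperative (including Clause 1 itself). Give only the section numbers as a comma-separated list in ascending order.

Clause 1 is struck. The only function of Clause 3 is the exemption procedure for Clause 1, so it cannot stand once Clause 1 is removed. Clause 8 merely fixes the notice-and-hearing requirement for Clause 1; with Clause 1 gone it has nothing to operate on and falls away. The only function of Clause 4 is the notice-and-hearing requirement for Clause 3, so it cannot stand once Clause 3 is removed. Clause 7 has no operative effect of its own apart from Clause 3 and is therefore inoperative. Clause 5 has no operative effect of its own apart from Clause 4 and is therefore inoperative. Clause 6 makes Clause 4 an essential term, and Clause 4 has been rendered inoperative by the cascade; under Clause 6, the entire Act is therefore void. No provision of the Act survives.

1, 2, 3, 4, 5, 6, 7, 8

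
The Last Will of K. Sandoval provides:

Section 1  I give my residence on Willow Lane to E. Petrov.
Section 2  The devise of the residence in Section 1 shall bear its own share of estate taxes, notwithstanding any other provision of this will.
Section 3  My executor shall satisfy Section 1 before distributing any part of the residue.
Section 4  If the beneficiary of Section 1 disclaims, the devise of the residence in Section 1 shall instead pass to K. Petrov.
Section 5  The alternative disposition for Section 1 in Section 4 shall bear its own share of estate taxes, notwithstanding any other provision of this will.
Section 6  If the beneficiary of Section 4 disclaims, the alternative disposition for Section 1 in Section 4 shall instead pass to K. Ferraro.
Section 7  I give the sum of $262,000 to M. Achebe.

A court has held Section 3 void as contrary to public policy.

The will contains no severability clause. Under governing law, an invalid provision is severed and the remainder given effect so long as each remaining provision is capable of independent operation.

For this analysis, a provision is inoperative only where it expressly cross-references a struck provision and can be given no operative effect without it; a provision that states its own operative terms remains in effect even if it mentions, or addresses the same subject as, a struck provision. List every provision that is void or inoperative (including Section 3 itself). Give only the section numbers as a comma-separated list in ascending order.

3

Section 3 is struck. No other provision's operative terms depend on Section 3. Under the stated default rule, only provisions that cannot operate independently fall away; the rest are enforced. The provisions still in force are Section 1, Section 2, Section 4, Section 5, Section 6, and Section 7.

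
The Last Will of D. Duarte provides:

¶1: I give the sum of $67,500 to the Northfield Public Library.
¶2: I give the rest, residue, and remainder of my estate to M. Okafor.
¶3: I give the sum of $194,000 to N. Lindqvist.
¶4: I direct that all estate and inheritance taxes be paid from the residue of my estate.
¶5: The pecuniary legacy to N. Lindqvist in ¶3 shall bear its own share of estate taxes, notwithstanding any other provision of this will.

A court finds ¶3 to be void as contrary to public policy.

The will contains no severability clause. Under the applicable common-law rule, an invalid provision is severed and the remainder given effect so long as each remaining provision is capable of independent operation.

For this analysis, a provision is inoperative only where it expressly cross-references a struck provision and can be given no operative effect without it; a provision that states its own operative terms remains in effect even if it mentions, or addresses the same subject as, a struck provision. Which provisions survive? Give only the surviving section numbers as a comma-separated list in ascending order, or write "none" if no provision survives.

¶3 is struck. ¶5 merely fixes the tax charge on ¶3; with ¶3 gone it has nothing to operate on and falls away. With no severability clause, the stated default rule severs what cannot stand and enforces each remaining provision that can operate on its own. That leaves ¶1, ¶2, and ¶4 in effect.

1, 2, 4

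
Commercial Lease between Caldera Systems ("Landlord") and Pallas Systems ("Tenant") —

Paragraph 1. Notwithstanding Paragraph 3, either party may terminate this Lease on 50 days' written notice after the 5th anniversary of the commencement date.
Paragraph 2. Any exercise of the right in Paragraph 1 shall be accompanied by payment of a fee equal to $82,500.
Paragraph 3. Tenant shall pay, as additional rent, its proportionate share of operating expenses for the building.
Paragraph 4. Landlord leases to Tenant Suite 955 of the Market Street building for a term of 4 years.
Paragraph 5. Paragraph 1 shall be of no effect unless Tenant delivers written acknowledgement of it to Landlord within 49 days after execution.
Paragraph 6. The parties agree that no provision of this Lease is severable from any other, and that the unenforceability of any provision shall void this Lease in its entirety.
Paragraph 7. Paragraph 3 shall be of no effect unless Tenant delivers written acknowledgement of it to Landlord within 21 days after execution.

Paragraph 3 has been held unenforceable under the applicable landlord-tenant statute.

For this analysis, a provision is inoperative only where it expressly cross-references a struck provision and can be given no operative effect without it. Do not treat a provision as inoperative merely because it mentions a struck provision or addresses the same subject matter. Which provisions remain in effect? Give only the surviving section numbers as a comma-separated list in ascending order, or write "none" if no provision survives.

none

Paragraph 3 is struck. Paragraph 7 merely fixes the acknowledgement condition for Paragraph 3; with Paragraph 3 gone it has nothing to operate on and falls away. Paragraph 6 provides that the Lease is not severable, so the invalidity of any one provision voids the entire Lease. No provision of the Lease survives.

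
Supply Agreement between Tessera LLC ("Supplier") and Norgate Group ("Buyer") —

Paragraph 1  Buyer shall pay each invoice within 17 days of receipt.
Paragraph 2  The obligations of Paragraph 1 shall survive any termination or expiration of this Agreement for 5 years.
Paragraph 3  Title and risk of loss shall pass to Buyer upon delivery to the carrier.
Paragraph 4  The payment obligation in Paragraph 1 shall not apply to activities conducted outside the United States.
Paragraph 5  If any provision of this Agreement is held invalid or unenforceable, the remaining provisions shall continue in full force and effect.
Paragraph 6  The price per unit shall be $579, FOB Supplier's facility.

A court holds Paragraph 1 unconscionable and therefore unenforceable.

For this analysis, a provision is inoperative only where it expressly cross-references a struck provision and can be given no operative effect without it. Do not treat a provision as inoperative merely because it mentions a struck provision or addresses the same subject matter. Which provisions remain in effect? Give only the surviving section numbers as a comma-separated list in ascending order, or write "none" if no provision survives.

Paragraph 1 is struck. The only function of Paragraph 2 is the survival period for Paragraph 1, so it cannot stand once Paragraph 1 is removed. Paragraph 4 does nothing except set the carve-out from the payment obligation by reference to Paragraph 1; with Paragraph 1 gone it has no independent effect and is inoperative. Paragraph 5 is a severability clause and preserves every provision that can still be given independent effect. Paragraph 3, Paragraph 5, and Paragraph 6 remain in effect.

3, 5, 6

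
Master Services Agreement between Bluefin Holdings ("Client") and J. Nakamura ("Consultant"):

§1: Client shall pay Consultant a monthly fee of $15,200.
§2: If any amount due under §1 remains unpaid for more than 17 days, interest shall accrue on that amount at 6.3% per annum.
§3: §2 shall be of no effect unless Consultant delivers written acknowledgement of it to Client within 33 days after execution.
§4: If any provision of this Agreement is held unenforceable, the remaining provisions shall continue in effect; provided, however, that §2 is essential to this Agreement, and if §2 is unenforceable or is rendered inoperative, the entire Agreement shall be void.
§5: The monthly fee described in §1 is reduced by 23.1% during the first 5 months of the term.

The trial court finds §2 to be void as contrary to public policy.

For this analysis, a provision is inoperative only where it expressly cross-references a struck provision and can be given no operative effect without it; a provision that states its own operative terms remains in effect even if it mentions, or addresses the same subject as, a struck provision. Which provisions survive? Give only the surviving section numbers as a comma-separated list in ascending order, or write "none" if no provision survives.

none

§2 is struck. The only function of §3 is the acknowledgement condition for §2, so it cannot stand once §2 is removed. §4 makes §2 an essential term, and §2 is the provision held invalid; under §4, the entire Agreement is therefore void. No provision of the Agreement survives.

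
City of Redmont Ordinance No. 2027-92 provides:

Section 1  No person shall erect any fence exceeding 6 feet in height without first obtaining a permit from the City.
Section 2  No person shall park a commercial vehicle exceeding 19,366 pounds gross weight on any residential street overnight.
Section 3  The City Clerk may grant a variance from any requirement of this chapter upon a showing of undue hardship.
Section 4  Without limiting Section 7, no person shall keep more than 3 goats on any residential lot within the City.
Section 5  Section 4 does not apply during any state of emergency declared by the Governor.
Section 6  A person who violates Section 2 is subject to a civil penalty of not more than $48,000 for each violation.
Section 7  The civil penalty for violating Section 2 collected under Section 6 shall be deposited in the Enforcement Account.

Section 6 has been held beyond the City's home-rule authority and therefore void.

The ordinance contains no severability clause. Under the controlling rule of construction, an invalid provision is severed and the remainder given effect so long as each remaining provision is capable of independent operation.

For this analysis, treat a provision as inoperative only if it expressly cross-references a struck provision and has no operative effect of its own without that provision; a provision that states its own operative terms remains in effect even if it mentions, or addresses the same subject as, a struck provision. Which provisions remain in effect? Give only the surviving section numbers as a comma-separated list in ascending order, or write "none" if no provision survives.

Section 6 is struck. Section 7 does nothing except set the disposition of the civil penalty for violating Section 2 by reference to Section 6; with Section 6 gone it has no independent effect and is inoperative. Section 4 mentions Section 7 but its own obligation stands independently of Section 7, so Section 4 is not affected. Under the stated default rule, only provisions that cannot operate independently fall away; the rest are enforced. The provisions still in force are Section 1, Section 2, Section 3, Section 4, and Section 5.

1, 2, 3, 4, 5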